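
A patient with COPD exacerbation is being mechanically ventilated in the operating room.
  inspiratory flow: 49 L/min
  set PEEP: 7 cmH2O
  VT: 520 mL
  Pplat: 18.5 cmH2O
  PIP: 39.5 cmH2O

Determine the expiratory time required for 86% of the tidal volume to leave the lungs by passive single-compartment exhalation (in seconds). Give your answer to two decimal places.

2.29

Flow: 49 L/min ÷ 60 = 0.8167 L/s.
R = (PIP − Pplat)/V̇ = (39.5 − 18.5) / 0.8167 = 21.0/0.8167 = 25.713 cmH2O·s/L.
C = Vt/(Pplat − PEEP) = 520.0 / (18.5 − 7) = 520.0/11.5 = 45.217 mL/cmH2O.
τ = R × C = 25.713 × 0.04522 L/cmH2O = 1.163 s.
t = −τ·ln(1 − 0.86) = −1.163·ln(0.14) = 2.287 s.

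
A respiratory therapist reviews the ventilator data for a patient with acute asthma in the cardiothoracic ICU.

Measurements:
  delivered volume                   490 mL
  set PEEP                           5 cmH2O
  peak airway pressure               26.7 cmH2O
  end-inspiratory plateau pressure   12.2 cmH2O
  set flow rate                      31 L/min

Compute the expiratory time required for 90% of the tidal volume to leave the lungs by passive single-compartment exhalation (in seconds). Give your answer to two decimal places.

Flow: 31 L/min ÷ 60 = 0.5167 L/s.
R = (PIP − Pplat)/V̇ = (26.7 − 12.2) / 0.5167 = 14.5/0.5167 = 28.063 cmH2O·s/L.
C = Vt/(Pplat − PEEP) = 490.0 / (12.2 − 5) = 490.0/7.2 = 68.056 mL/cmH2O.
τ = R × C = 28.063 × 0.06806 L/cmH2O = 1.91 s.
t = −τ·ln(1 − 0.90) = −1.91·ln(0.1) = 4.398 s.

4.40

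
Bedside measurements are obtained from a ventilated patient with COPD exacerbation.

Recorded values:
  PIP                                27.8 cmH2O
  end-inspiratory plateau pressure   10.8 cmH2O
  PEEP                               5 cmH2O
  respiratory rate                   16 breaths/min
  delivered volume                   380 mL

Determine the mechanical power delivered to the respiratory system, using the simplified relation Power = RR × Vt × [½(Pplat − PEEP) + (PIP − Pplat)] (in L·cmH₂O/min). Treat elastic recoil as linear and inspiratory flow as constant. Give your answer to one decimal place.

Per-breath work = Vt × [½(Pplat−PEEP) + (PIP−Pplat)] = 0.380 × [0.5×5.8 + 17.0] = 0.380 × 19.9 = 7.562 L·cmH2O.
Power = 16 × 7.562 = 120.99 L·cmH2O/min.

121.0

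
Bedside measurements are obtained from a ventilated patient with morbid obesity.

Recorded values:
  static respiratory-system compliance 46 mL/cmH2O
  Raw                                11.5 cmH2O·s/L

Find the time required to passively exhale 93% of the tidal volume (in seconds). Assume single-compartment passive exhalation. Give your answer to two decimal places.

τ = R × C = 11.5 × 46 mL/cmH2O = 11.5 × 0.046 L/cmH2O = 0.529 s.
Exhaled fraction f = 1 − e^(−t/τ) → t = −τ·ln(1 − f) = −0.529·ln(0.07) = 1.407 s.

1.41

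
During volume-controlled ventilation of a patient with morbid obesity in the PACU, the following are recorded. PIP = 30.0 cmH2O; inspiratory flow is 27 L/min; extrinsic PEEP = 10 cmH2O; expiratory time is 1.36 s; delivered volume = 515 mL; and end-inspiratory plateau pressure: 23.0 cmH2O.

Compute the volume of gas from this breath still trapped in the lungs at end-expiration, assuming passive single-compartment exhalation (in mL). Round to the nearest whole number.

Flow: 27 L/min ÷ 60 = 0.45 L/s.
R = (PIP − Pplat)/V̇ = (30.0 − 23.0) / 0.45 = 7.0/0.45 = 15.556 cmH2O·s/L.
C = Vt/(Pplat − PEEP) = 515.0 / (23.0 − 10) = 515.0/13.0 = 39.615 mL/cmH2O.
τ = R × C = 15.556 × 0.03962 L/cmH2O = 0.6163 s.
Fraction remaining = e^(−Te/τ) = e^(−1.36/0.6163) = 0.1101.
Trapped volume = 515.0 × 0.1101 = 56.702 mL.

57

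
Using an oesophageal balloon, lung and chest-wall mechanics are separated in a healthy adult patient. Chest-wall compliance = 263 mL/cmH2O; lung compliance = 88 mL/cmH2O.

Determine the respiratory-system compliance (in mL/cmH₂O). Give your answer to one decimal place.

Lung and chest wall are elastances in series: 1/Crs = 1/CL + 1/Ccw.
1/Crs = 1/88 + 1/263 = 0.01517.
Crs = 65.92 mL/cmH2O.

65.9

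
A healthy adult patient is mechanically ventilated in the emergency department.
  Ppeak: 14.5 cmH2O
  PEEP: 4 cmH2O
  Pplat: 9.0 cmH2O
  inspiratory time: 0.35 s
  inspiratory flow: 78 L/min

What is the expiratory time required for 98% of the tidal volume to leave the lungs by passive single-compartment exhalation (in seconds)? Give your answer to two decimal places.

1.51

Flow: 78 L/min ÷ 60 = 1.3 L/s.
Vt = flow × Ti = 1.3 L/s × 0.35 s × 1000 mL/L = 455.0 mL.
R = (PIP − Pplat)/V̇ = (14.5 − 9.0) / 1.3 = 5.5/1.3 = 4.231 cmH2O·s/L.
C = Vt/(Pplat − PEEP) = 455.0 / (9.0 − 4) = 455.0/5.0 = 91.0 mL/cmH2O.
τ = R × C = 4.231 × 0.091 L/cmH2O = 0.385 s.
t = −τ·ln(1 − 0.98) = −0.385·ln(0.02) = 1.506 s.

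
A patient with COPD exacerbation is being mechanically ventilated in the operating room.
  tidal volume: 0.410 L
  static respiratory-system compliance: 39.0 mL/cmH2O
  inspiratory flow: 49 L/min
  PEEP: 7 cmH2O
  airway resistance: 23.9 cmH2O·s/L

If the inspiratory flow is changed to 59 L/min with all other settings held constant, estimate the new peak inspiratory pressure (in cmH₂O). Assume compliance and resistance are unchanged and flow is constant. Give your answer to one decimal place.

Flow: 49 L/min ÷ 60 = 0.8167 L/s.
New flow: 59 L/min ÷ 60 = 0.9833 L/s.
PIP = Vt/C + R·V̇ + PEEP (constant-flow equation of motion).
Only the resistive term changes: ΔPIP = R × ΔV̇ = 23.9 × (0.9833 − 0.8167) = 23.9 × 0.1666 = 3.982 cmH2O.
Original PIP = 410/39.0 + 23.9×0.8167 + 7 = 37.032 cmH2O; new PIP = 37.032 + (3.982) = 41.014 cmH2O.

41.0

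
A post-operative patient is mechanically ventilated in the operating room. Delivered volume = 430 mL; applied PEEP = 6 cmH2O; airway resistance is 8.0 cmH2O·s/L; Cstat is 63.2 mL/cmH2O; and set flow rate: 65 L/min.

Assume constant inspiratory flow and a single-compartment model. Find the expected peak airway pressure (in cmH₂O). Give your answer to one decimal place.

21.5

Flow: 65 L/min ÷ 60 = 1.0833 L/s.
Equation of motion (constant flow): PIP = Vt/C + R·V̇ + PEEP.
PIP = 430/63.2 + 8.0×1.0833 + 6 = 6.804 + 8.666 + 6 = 21.47 cmH2O.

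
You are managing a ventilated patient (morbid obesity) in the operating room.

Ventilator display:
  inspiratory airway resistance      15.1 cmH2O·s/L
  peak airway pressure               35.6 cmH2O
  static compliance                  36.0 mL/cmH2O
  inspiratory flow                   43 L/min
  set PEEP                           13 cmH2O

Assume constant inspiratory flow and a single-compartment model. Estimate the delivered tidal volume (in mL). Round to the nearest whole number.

424

Flow: 43 L/min ÷ 60 = 0.7167 L/s.
Equation of motion (constant flow): PIP = Vt/C + R·V̇ + PEEP.
Vt/C = PIP − R·V̇ − PEEP = 35.6 − 10.822 − 13 = 11.778 cmH2O.
Vt = C × 11.778 = 36.0 × 11.778 = 424.01 mL.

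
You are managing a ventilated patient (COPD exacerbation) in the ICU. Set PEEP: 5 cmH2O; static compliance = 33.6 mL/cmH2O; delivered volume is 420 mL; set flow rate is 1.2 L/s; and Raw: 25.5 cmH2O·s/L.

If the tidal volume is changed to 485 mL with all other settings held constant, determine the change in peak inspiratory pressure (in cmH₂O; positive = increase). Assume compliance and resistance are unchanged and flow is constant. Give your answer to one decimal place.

PIP = Vt/C + R·V̇ + PEEP (constant-flow equation of motion).
Only the elastic term changes: ΔPIP = ΔVt / C = (485 − 420) / 33.6 = 1.935 cmH2O.

1.9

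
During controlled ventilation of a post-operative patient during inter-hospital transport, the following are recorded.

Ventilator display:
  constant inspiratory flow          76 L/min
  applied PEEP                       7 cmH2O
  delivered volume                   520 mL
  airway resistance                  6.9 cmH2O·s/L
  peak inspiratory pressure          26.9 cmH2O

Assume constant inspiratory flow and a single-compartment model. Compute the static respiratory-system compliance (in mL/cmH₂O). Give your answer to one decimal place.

Flow: 76 L/min ÷ 60 = 1.2667 L/s.
Equation of motion (constant flow): PIP = Vt/C + R·V̇ + PEEP.
Vt/C = PIP − R·V̇ − PEEP = 26.9 − 6.9×1.2667 − 7 = 26.9 − 8.74 − 7 = 11.16 cmH2O.
C = Vt / 11.16 = 520 / 11.16 = 46.595 mL/cmH2O.

46.6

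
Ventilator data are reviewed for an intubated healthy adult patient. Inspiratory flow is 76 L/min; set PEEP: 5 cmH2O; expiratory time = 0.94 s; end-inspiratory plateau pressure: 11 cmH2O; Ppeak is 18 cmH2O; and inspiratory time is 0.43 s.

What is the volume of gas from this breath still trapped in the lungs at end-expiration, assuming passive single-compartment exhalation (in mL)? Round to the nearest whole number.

84

Flow: 76 L/min ÷ 60 = 1.2667 L/s.
Vt = flow × Ti = 1.2667 L/s × 0.43 s × 1000 mL/L = 544.68 mL.
R = (PIP − Pplat)/V̇ = (18 − 11) / 1.2667 = 7.0/1.2667 = 5.526 cmH2O·s/L.
C = Vt/(Pplat − PEEP) = 544.68 / (11 − 5) = 544.68/6.0 = 90.78 mL/cmH2O.
τ = R × C = 5.526 × 0.09078 L/cmH2O = 0.5017 s.
Fraction remaining = e^(−Te/τ) = e^(−0.94/0.5017) = 0.1536.
Trapped volume = 544.68 × 0.1536 = 83.663 mL.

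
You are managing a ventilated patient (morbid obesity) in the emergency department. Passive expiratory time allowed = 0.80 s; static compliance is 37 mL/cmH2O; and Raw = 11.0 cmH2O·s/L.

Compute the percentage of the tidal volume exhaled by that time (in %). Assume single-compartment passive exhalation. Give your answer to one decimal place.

τ = R × C = 11.0 × 37 mL/cmH2O = 11.0 × 0.037 L/cmH2O = 0.407 s.
Passive exhalation: V(t)/V₀ = e^(−t/τ) = e^(−0.80/0.407) = 0.1401.
Fraction exhaled = 1 − 0.1401 = 0.8599 → 85.99%.

86.0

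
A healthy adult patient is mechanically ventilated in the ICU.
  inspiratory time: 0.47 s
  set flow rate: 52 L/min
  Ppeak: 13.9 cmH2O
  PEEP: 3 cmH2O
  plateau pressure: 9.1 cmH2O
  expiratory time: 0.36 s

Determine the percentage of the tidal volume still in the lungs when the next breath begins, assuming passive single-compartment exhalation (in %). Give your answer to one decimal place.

Flow: 52 L/min ÷ 60 = 0.8667 L/s.
Vt = flow × Ti = 0.8667 L/s × 0.47 s × 1000 mL/L = 407.35 mL.
R = (PIP − Pplat)/V̇ = (13.9 − 9.1) / 0.8667 = 4.8/0.8667 = 5.538 cmH2O·s/L.
C = Vt/(Pplat − PEEP) = 407.35 / (9.1 − 3) = 407.35/6.1 = 66.779 mL/cmH2O.
τ = R × C = 5.538 × 0.06678 L/cmH2O = 0.3698 s.
Fraction remaining at end-expiration = e^(−Te/τ) = e^(−0.36/0.3698) = 0.3778 → 37.78%.

37.8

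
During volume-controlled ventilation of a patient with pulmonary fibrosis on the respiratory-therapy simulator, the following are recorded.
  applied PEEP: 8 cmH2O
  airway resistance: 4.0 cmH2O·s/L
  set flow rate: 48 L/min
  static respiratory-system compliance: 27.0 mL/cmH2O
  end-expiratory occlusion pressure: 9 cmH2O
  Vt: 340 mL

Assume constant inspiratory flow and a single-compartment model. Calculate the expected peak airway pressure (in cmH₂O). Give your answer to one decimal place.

24.8

Flow: 48 L/min ÷ 60 = 0.8 L/s.
Total PEEP = 9 cmH2O (set 8 + intrinsic 1); this is the baseline alveolar pressure.
Equation of motion (constant flow): PIP = Vt/C + R·V̇ + PEEP.
PIP = 340/27.0 + 4.0×0.8 + 9 = 12.593 + 3.2 + 9 = 24.793 cmH2O.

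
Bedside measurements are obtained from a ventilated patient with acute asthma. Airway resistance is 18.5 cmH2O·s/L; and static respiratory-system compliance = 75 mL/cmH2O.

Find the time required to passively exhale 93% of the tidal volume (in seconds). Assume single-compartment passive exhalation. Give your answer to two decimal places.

τ = R × C = 18.5 × 75 mL/cmH2O = 18.5 × 0.075 L/cmH2O = 1.388 s.
Exhaled fraction f = 1 − e^(−t/τ) → t = −τ·ln(1 − f) = −1.388·ln(0.07) = 3.691 s.

3.69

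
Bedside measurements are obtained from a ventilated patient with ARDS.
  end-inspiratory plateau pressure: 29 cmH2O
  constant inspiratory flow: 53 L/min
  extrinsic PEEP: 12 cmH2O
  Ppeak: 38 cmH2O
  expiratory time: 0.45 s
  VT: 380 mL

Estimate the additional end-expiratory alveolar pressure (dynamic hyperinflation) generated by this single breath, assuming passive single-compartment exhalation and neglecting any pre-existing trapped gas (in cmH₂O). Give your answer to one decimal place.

2.4

Flow: 53 L/min ÷ 60 = 0.8833 L/s.
R = (PIP − Pplat)/V̇ = (38 − 29) / 0.8833 = 9.0/0.8833 = 10.189 cmH2O·s/L.
C = Vt/(Pplat − PEEP) = 380.0 / (29 − 12) = 380.0/17.0 = 22.353 mL/cmH2O.
τ = R × C = 10.189 × 0.02235 L/cmH2O = 0.2277 s.
Fraction remaining = e^(−Te/τ) = e^(−0.45/0.2277) = 0.1386; trapped volume = 380.0 × 0.1386 = 52.668 mL.
Additional alveolar pressure from trapping ≈ V_trapped / C = 52.668 / 22.353 = 2.356 cmH2O.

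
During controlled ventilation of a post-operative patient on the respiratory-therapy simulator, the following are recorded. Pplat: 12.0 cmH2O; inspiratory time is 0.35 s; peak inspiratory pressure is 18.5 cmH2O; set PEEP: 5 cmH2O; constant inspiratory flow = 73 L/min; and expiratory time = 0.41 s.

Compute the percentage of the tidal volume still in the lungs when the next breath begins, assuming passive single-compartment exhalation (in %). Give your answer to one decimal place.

28.3

Flow: 73 L/min ÷ 60 = 1.2167 L/s.
Vt = flow × Ti = 1.2167 L/s × 0.35 s × 1000 mL/L = 425.85 mL.
R = (PIP − Pplat)/V̇ = (18.5 − 12.0) / 1.2167 = 6.5/1.2167 = 5.342 cmH2O·s/L.
C = Vt/(Pplat − PEEP) = 425.85 / (12.0 − 5) = 425.85/7.0 = 60.836 mL/cmH2O.
τ = R × C = 5.342 × 0.06084 L/cmH2O = 0.325 s.
Fraction remaining at end-expiration = e^(−Te/τ) = e^(−0.41/0.325) = 0.2832 → 28.32%.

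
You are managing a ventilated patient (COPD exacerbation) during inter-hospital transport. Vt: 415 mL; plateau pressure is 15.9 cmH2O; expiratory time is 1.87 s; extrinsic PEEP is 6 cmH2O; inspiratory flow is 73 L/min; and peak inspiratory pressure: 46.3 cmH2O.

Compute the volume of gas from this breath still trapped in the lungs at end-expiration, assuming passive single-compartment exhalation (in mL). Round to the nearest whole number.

Flow: 73 L/min ÷ 60 = 1.2167 L/s.
R = (PIP − Pplat)/V̇ = (46.3 − 15.9) / 1.2167 = 30.4/1.2167 = 24.986 cmH2O·s/L.
C = Vt/(Pplat − PEEP) = 415.0 / (15.9 − 6) = 415.0/9.9 = 41.919 mL/cmH2O.
τ = R × C = 24.986 × 0.04192 L/cmH2O = 1.047 s.
Fraction remaining = e^(−Te/τ) = e^(−1.87/1.047) = 0.1676.
Trapped volume = 415.0 × 0.1676 = 69.554 mL.

70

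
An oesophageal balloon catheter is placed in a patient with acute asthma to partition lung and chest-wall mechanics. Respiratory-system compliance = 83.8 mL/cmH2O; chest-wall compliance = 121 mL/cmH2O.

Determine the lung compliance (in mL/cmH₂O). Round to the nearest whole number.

273

1/CL = 1/Crs − 1/Ccw.
1/CL = 1/83.8 − 1/121 = 0.003669.
CL = 272.55 mL/cmH2O.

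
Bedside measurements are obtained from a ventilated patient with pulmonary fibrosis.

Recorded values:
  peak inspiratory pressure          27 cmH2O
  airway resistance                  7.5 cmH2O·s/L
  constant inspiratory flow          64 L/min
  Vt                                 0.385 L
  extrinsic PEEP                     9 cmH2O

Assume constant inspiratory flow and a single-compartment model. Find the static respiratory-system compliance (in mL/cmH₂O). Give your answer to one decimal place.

38.5

Flow: 64 L/min ÷ 60 = 1.0667 L/s.
Equation of motion (constant flow): PIP = Vt/C + R·V̇ + PEEP.
Vt/C = PIP − R·V̇ − PEEP = 27 − 7.5×1.0667 − 9 = 27 − 8.0 − 9 = 10.0 cmH2O.
C = Vt / 10.0 = 385 / 10.0 = 38.5 mL/cmH2O.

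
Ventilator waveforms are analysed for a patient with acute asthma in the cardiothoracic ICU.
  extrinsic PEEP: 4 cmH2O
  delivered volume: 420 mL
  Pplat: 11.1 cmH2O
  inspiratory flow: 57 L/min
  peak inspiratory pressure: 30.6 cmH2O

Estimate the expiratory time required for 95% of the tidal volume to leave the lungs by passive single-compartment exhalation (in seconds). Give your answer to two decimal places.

3.64

Flow: 57 L/min ÷ 60 = 0.95 L/s.
R = (PIP − Pplat)/V̇ = (30.6 − 11.1) / 0.95 = 19.5/0.95 = 20.526 cmH2O·s/L.
C = Vt/(Pplat − PEEP) = 420.0 / (11.1 − 4) = 420.0/7.1 = 59.155 mL/cmH2O.
τ = R × C = 20.526 × 0.05916 L/cmH2O = 1.214 s.
t = −τ·ln(1 − 0.95) = −1.214·ln(0.05) = 3.637 s.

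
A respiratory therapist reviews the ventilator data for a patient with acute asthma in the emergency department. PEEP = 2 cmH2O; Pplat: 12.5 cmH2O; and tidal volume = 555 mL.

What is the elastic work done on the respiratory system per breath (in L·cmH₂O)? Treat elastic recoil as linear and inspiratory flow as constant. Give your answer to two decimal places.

Elastic work ≈ ½ × (Pplat − PEEP) × Vt = 0.5 × (12.5 − 2) × 0.555 L = 0.5 × 10.5 × 0.555 = 2.914 L·cmH2O.

2.91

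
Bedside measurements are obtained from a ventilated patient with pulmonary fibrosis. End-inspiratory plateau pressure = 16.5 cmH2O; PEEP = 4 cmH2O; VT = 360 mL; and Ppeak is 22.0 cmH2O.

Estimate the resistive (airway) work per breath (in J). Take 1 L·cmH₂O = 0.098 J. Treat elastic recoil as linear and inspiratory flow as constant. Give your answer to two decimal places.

0.19

With constant inspiratory flow the resistive pressure is constant at PIP − Pplat = 22.0 − 16.5 = 5.5 cmH2O, so resistive work = 5.5 × 0.360 = 1.98 L·cmH2O.
× 0.098 J/(L·cmH2O) → 0.194 J.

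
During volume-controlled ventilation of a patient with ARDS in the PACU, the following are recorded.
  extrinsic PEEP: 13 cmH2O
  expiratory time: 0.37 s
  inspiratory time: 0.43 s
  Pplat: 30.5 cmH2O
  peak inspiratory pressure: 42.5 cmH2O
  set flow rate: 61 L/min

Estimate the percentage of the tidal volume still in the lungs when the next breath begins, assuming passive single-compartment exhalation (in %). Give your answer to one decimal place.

Flow: 61 L/min ÷ 60 = 1.0167 L/s.
Vt = flow × Ti = 1.0167 L/s × 0.43 s × 1000 mL/L = 437.18 mL.
R = (PIP − Pplat)/V̇ = (42.5 − 30.5) / 1.0167 = 12.0/1.0167 = 11.803 cmH2O·s/L.
C = Vt/(Pplat − PEEP) = 437.18 / (30.5 − 13) = 437.18/17.5 = 24.982 mL/cmH2O.
τ = R × C = 11.803 × 0.02498 L/cmH2O = 0.2948 s.
Fraction remaining at end-expiration = e^(−Te/τ) = e^(−0.37/0.2948) = 0.2851 → 28.51%.

28.5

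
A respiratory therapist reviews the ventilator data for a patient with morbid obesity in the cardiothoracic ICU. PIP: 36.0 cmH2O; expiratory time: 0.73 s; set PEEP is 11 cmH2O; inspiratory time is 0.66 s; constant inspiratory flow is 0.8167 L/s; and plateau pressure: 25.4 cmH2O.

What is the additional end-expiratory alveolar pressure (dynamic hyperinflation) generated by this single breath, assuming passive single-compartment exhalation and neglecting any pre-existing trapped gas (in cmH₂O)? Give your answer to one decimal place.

3.2

Vt = flow × Ti = 0.8167 L/s × 0.66 s × 1000 mL/L = 539.02 mL.
R = (PIP − Pplat)/V̇ = (36.0 − 25.4) / 0.8167 = 10.6/0.8167 = 12.979 cmH2O·s/L.
C = Vt/(Pplat − PEEP) = 539.02 / (25.4 − 11) = 539.02/14.4 = 37.432 mL/cmH2O.
τ = R × C = 12.979 × 0.03743 L/cmH2O = 0.4858 s.
Fraction remaining = e^(−Te/τ) = e^(−0.73/0.4858) = 0.2225; trapped volume = 539.02 × 0.2225 = 119.93 mL.
Additional alveolar pressure from trapping ≈ V_trapped / C = 119.93 / 37.432 = 3.204 cmH2O.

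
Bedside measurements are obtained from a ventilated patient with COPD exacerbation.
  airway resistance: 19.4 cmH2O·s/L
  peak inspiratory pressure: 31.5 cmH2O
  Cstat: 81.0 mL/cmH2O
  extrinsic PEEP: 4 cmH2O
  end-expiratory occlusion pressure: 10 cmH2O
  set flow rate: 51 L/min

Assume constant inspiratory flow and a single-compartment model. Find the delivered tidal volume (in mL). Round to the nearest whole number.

406

Flow: 51 L/min ÷ 60 = 0.85 L/s.
Total PEEP = 10 cmH2O (set 4 + intrinsic 6); this is the baseline alveolar pressure.
Equation of motion (constant flow): PIP = Vt/C + R·V̇ + PEEP.
Vt/C = PIP − R·V̇ − PEEP = 31.5 − 16.49 − 10 = 5.01 cmH2O.
Vt = C × 5.01 = 81.0 × 5.01 = 405.81 mL.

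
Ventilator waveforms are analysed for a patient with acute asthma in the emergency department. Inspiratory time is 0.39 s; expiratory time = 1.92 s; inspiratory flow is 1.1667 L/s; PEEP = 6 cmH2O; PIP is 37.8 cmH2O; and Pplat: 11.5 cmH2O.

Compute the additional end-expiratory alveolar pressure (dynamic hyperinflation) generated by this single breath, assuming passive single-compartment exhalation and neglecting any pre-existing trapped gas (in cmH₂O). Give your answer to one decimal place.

Vt = flow × Ti = 1.1667 L/s × 0.39 s × 1000 mL/L = 455.01 mL.
R = (PIP − Pplat)/V̇ = (37.8 − 11.5) / 1.1667 = 26.3/1.1667 = 22.542 cmH2O·s/L.
C = Vt/(Pplat − PEEP) = 455.01 / (11.5 − 6) = 455.01/5.5 = 82.729 mL/cmH2O.
τ = R × C = 22.542 × 0.08273 L/cmH2O = 1.865 s.
Fraction remaining = e^(−Te/τ) = e^(−1.92/1.865) = 0.3572; trapped volume = 455.01 × 0.3572 = 162.53 mL.
Additional alveolar pressure from trapping ≈ V_trapped / C = 162.53 / 82.729 = 1.965 cmH2O.

2.0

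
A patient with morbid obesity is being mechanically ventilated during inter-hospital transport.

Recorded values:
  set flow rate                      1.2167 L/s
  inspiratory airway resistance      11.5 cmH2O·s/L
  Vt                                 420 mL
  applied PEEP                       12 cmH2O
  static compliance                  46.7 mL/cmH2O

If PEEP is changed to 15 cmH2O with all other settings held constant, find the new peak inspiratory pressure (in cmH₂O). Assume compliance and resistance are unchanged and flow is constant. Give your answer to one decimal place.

PIP = Vt/C + R·V̇ + PEEP (constant-flow equation of motion).
Only the baseline term changes: ΔPIP = ΔPEEP = 15 − 12 = 3.0 cmH2O.
Original PIP = 420/46.7 + 11.5×1.2167 + 12 = 34.986 cmH2O; new PIP = 34.986 + (3.0) = 37.986 cmH2O.

38.0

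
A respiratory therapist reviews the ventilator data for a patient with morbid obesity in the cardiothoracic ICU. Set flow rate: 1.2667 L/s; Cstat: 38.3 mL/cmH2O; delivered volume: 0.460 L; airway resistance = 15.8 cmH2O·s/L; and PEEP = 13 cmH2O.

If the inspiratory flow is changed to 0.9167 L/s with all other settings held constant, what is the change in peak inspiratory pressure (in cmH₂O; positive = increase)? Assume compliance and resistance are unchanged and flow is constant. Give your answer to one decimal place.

PIP = Vt/C + R·V̇ + PEEP (constant-flow equation of motion).
Only the resistive term changes: ΔPIP = R × ΔV̇ = 15.8 × (0.9167 − 1.2667) = 15.8 × -0.35 = -5.53 cmH2O.

-5.5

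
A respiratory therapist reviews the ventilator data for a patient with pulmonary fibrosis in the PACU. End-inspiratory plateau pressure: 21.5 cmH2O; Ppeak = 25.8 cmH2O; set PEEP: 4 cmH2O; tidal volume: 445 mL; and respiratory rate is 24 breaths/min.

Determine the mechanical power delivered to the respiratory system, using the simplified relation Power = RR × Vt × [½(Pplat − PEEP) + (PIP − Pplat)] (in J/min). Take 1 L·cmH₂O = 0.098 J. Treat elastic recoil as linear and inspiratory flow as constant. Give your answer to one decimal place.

13.7

Per-breath work = Vt × [½(Pplat−PEEP) + (PIP−Pplat)] = 0.445 × [0.5×17.5 + 4.3] = 0.445 × 13.05 = 5.807 L·cmH2O.
Power = 24 × 5.807 = 139.37 L·cmH2O/min.
× 0.098 J/(L·cmH2O) → 13.658 J/min.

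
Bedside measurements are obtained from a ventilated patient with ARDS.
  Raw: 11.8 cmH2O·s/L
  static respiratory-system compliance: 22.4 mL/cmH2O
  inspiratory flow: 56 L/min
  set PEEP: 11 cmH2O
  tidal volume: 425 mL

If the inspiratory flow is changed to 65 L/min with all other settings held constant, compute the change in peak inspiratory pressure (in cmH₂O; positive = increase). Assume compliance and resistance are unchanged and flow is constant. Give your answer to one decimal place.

Flow: 56 L/min ÷ 60 = 0.9333 L/s.
New flow: 65 L/min ÷ 60 = 1.0833 L/s.
PIP = Vt/C + R·V̇ + PEEP (constant-flow equation of motion).
Only the resistive term changes: ΔPIP = R × ΔV̇ = 11.8 × (1.0833 − 0.9333) = 11.8 × 0.15 = 1.77 cmH2O.

1.8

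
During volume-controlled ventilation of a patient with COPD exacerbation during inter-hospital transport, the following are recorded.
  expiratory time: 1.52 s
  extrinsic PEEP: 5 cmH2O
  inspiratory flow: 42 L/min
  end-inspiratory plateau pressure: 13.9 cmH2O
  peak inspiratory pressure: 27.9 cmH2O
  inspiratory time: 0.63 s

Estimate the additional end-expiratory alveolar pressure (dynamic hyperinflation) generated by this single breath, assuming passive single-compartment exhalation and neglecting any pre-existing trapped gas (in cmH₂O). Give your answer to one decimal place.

Flow: 42 L/min ÷ 60 = 0.7 L/s.
Vt = flow × Ti = 0.7 L/s × 0.63 s × 1000 mL/L = 441.0 mL.
R = (PIP − Pplat)/V̇ = (27.9 − 13.9) / 0.7 = 14.0/0.7 = 20.0 cmH2O·s/L.
C = Vt/(Pplat − PEEP) = 441.0 / (13.9 − 5) = 441.0/8.9 = 49.551 mL/cmH2O.
τ = R × C = 20.0 × 0.04955 L/cmH2O = 0.991 s.
Fraction remaining = e^(−Te/τ) = e^(−1.52/0.991) = 0.2157; trapped volume = 441.0 × 0.2157 = 95.124 mL.
Additional alveolar pressure from trapping ≈ V_trapped / C = 95.124 / 49.551 = 1.92 cmH2O.

1.9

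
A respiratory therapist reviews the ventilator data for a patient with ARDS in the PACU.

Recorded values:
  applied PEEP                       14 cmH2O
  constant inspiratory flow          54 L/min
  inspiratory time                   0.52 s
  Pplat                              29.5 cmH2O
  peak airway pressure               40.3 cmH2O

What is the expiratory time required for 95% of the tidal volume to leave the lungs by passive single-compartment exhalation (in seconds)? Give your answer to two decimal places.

1.09

Flow: 54 L/min ÷ 60 = 0.9 L/s.
Vt = flow × Ti = 0.9 L/s × 0.52 s × 1000 mL/L = 468.0 mL.
R = (PIP − Pplat)/V̇ = (40.3 − 29.5) / 0.9 = 10.8/0.9 = 12.0 cmH2O·s/L.
C = Vt/(Pplat − PEEP) = 468.0 / (29.5 − 14) = 468.0/15.5 = 30.194 mL/cmH2O.
τ = R × C = 12.0 × 0.03019 L/cmH2O = 0.3623 s.
t = −τ·ln(1 − 0.95) = −0.3623·ln(0.05) = 1.085 s.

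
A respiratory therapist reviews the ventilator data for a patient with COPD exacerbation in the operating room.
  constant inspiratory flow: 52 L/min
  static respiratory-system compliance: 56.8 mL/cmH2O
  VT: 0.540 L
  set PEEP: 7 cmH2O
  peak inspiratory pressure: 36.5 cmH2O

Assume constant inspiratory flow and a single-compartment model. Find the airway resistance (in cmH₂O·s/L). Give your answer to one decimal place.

Flow: 52 L/min ÷ 60 = 0.8667 L/s.
Equation of motion (constant flow): PIP = Vt/C + R·V̇ + PEEP.
R·V̇ = PIP − Vt/C − PEEP = 36.5 − 540/56.8 − 7 = 36.5 − 9.507 − 7 = 19.993 cmH2O.
R = 19.993 / 0.8667 = 23.068 cmH2O·s/L.

23.1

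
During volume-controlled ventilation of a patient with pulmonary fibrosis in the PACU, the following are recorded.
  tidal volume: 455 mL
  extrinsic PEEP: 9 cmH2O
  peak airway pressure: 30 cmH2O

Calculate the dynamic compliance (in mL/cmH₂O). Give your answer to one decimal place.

21.7

Dynamic compliance = Vt / (PIP − PEEP) = 455 / (30 − 9) = 455 / 21.0 = 21.667 mL/cmH2O.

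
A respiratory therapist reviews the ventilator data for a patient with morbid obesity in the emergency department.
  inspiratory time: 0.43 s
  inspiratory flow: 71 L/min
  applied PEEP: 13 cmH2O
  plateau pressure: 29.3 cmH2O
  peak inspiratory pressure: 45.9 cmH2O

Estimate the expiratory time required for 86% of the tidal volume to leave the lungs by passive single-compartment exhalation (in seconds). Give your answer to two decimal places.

Flow: 71 L/min ÷ 60 = 1.1833 L/s.
Vt = flow × Ti = 1.1833 L/s × 0.43 s × 1000 mL/L = 508.82 mL.
R = (PIP − Pplat)/V̇ = (45.9 − 29.3) / 1.1833 = 16.6/1.1833 = 14.029 cmH2O·s/L.
C = Vt/(Pplat − PEEP) = 508.82 / (29.3 − 13) = 508.82/16.3 = 31.216 mL/cmH2O.
τ = R × C = 14.029 × 0.03122 L/cmH2O = 0.438 s.
t = −τ·ln(1 − 0.86) = −0.438·ln(0.14) = 0.8612 s.

0.86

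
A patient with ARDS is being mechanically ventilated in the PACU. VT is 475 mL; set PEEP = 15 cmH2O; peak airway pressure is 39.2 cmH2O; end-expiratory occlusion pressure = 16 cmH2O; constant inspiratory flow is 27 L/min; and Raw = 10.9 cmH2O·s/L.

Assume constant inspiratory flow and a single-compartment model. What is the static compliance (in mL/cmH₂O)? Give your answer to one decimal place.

26.0

Flow: 27 L/min ÷ 60 = 0.45 L/s.
Total PEEP = 16 cmH2O (set 15 + intrinsic 1); this is the baseline alveolar pressure.
Equation of motion (constant flow): PIP = Vt/C + R·V̇ + PEEP.
Vt/C = PIP − R·V̇ − PEEP = 39.2 − 10.9×0.45 − 16 = 39.2 − 4.905 − 16 = 18.295 cmH2O.
C = Vt / 18.295 = 475 / 18.295 = 25.963 mL/cmH2O.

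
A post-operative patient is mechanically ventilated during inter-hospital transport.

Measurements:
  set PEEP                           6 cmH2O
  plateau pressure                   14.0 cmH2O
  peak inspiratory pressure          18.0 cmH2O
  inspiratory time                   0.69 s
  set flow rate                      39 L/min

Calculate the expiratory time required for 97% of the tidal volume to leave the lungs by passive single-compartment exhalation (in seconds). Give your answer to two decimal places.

Flow: 39 L/min ÷ 60 = 0.65 L/s.
Vt = flow × Ti = 0.65 L/s × 0.69 s × 1000 mL/L = 448.5 mL.
R = (PIP − Pplat)/V̇ = (18.0 − 14.0) / 0.65 = 4.0/0.65 = 6.154 cmH2O·s/L.
C = Vt/(Pplat − PEEP) = 448.5 / (14.0 − 6) = 448.5/8.0 = 56.063 mL/cmH2O.
τ = R × C = 6.154 × 0.05606 L/cmH2O = 0.345 s.
t = −τ·ln(1 − 0.97) = −0.345·ln(0.03) = 1.21 s.

1.21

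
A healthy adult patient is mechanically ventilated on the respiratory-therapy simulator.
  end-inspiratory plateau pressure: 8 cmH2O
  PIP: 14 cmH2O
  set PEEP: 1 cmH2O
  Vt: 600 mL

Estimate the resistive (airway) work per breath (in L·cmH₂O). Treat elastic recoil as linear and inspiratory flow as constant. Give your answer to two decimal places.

3.60

With constant inspiratory flow the resistive pressure is constant at PIP − Pplat = 14 − 8 = 6.0 cmH2O, so resistive work = 6.0 × 0.600 = 3.6 L·cmH2O.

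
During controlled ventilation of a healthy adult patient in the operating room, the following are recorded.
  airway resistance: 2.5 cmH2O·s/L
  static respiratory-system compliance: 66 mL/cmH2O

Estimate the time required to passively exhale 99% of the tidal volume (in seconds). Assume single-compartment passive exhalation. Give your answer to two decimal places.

0.76

τ = R × C = 2.5 × 66 mL/cmH2O = 2.5 × 0.066 L/cmH2O = 0.165 s.
Exhaled fraction f = 1 − e^(−t/τ) → t = −τ·ln(1 − f) = −0.165·ln(0.01) = 0.7599 s.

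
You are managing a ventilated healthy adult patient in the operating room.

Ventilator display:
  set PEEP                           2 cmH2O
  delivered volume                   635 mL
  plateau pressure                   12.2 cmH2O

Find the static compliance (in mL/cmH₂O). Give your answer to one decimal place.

62.3

Cstat = Vt / (Pplat − PEEP) = 635 / (12.2 − 2) = 635 / 10.2 = 62.255 mL/cmH2O.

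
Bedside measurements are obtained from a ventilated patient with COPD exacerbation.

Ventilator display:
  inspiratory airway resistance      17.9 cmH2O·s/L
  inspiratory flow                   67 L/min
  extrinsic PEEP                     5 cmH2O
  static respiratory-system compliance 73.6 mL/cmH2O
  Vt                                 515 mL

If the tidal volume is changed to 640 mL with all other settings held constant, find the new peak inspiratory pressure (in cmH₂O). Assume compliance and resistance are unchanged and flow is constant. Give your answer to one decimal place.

Flow: 67 L/min ÷ 60 = 1.1167 L/s.
PIP = Vt/C + R·V̇ + PEEP (constant-flow equation of motion).
Only the elastic term changes: ΔPIP = ΔVt / C = (640 − 515) / 73.6 = 1.698 cmH2O.
Original PIP = 515/73.6 + 17.9×1.1167 + 5 = 31.986 cmH2O; new PIP = 31.986 + (1.698) = 33.684 cmH2O.

33.7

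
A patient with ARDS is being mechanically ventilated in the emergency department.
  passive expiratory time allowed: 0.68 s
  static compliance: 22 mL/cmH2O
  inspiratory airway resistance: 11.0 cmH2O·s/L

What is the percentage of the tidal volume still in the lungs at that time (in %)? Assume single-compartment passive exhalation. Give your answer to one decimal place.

6.0

τ = R × C = 11.0 × 22 mL/cmH2O = 11.0 × 0.022 L/cmH2O = 0.242 s.
Passive exhalation: V(t)/V₀ = e^(−t/τ) = e^(−0.68/0.242) = 0.06021.
Fraction remaining = 0.06021 → 6.021%.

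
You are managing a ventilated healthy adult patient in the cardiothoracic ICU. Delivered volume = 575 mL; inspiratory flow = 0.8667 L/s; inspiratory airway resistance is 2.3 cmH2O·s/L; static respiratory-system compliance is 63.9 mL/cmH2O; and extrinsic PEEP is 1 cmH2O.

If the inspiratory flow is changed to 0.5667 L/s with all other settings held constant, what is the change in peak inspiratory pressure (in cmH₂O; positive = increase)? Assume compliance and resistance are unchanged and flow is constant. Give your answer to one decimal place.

-0.7

PIP = Vt/C + R·V̇ + PEEP (constant-flow equation of motion).
Only the resistive term changes: ΔPIP = R × ΔV̇ = 2.3 × (0.5667 − 0.8667) = 2.3 × -0.3 = -0.69 cmH2O.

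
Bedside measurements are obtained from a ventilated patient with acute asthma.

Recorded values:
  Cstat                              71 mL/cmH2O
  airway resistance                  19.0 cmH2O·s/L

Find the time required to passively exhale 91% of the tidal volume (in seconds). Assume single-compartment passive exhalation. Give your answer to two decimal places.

3.25

τ = R × C = 19.0 × 71 mL/cmH2O = 19.0 × 0.071 L/cmH2O = 1.349 s.
Exhaled fraction f = 1 − e^(−t/τ) → t = −τ·ln(1 − f) = −1.349·ln(0.09) = 3.248 s.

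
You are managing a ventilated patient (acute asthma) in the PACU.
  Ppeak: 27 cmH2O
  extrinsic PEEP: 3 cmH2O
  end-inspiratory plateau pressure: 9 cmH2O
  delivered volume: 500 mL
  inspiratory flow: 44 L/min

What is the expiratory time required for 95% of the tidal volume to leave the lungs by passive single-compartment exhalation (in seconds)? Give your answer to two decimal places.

Flow: 44 L/min ÷ 60 = 0.7333 L/s.
R = (PIP − Pplat)/V̇ = (27 − 9) / 0.7333 = 18.0/0.7333 = 24.547 cmH2O·s/L.
C = Vt/(Pplat − PEEP) = 500.0 / (9 − 3) = 500.0/6.0 = 83.333 mL/cmH2O.
τ = R × C = 24.547 × 0.08333 L/cmH2O = 2.046 s.
t = −τ·ln(1 − 0.95) = −2.046·ln(0.05) = 6.129 s.

6.13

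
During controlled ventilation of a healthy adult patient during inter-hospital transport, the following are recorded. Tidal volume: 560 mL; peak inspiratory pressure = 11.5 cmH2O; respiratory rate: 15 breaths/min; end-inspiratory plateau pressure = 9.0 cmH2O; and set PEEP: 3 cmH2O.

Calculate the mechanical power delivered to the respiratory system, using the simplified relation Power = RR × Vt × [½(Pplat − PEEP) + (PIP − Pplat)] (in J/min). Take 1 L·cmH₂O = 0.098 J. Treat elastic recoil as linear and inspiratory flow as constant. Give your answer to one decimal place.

4.5

Per-breath work = Vt × [½(Pplat−PEEP) + (PIP−Pplat)] = 0.560 × [0.5×6.0 + 2.5] = 0.560 × 5.5 = 3.08 L·cmH2O.
Power = 15 × 3.08 = 46.2 L·cmH2O/min.
× 0.098 J/(L·cmH2O) → 4.528 J/min.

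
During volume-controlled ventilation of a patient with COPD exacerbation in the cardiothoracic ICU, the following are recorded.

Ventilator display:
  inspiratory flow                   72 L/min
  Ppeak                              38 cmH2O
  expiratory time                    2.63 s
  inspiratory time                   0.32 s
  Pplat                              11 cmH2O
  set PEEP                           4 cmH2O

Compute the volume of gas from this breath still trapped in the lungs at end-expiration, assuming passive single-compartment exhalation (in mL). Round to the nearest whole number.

46

Flow: 72 L/min ÷ 60 = 1.2 L/s.
Vt = flow × Ti = 1.2 L/s × 0.32 s × 1000 mL/L = 384.0 mL.
R = (PIP − Pplat)/V̇ = (38 − 11) / 1.2 = 27.0/1.2 = 22.5 cmH2O·s/L.
C = Vt/(Pplat − PEEP) = 384.0 / (11 − 4) = 384.0/7.0 = 54.857 mL/cmH2O.
τ = R × C = 22.5 × 0.05486 L/cmH2O = 1.234 s.
Fraction remaining = e^(−Te/τ) = e^(−2.63/1.234) = 0.1187.
Trapped volume = 384.0 × 0.1187 = 45.581 mL.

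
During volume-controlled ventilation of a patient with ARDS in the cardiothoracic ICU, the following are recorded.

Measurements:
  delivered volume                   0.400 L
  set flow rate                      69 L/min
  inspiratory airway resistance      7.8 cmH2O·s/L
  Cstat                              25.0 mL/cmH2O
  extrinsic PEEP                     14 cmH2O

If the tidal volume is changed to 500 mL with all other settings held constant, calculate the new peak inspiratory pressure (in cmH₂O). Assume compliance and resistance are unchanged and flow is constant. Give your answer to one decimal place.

Flow: 69 L/min ÷ 60 = 1.15 L/s.
PIP = Vt/C + R·V̇ + PEEP (constant-flow equation of motion).
Only the elastic term changes: ΔPIP = ΔVt / C = (500 − 400) / 25.0 = 4.0 cmH2O.
Original PIP = 400/25.0 + 7.8×1.15 + 14 = 38.97 cmH2O; new PIP = 38.97 + (4.0) = 42.97 cmH2O.

43.0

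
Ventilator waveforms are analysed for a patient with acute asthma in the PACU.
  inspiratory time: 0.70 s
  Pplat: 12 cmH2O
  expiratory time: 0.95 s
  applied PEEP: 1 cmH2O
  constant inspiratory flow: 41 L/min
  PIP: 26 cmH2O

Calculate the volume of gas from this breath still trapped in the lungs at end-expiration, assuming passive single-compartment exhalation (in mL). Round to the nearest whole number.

165

Flow: 41 L/min ÷ 60 = 0.6833 L/s.
Vt = flow × Ti = 0.6833 L/s × 0.70 s × 1000 mL/L = 478.31 mL.
R = (PIP − Pplat)/V̇ = (26 − 12) / 0.6833 = 14.0/0.6833 = 20.489 cmH2O·s/L.
C = Vt/(Pplat − PEEP) = 478.31 / (12 − 1) = 478.31/11.0 = 43.483 mL/cmH2O.
τ = R × C = 20.489 × 0.04348 L/cmH2O = 0.8909 s.
Fraction remaining = e^(−Te/τ) = e^(−0.95/0.8909) = 0.3443.
Trapped volume = 478.31 × 0.3443 = 164.68 mL.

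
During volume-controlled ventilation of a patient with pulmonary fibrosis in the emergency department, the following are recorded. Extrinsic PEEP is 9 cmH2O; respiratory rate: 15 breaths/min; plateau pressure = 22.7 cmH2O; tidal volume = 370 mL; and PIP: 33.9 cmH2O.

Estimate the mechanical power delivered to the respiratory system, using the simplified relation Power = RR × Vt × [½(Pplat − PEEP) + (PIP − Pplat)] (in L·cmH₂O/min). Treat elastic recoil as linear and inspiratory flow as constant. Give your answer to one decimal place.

100.2

Per-breath work = Vt × [½(Pplat−PEEP) + (PIP−Pplat)] = 0.370 × [0.5×13.7 + 11.2] = 0.370 × 18.05 = 6.679 L·cmH2O.
Power = 15 × 6.679 = 100.19 L·cmH2O/min.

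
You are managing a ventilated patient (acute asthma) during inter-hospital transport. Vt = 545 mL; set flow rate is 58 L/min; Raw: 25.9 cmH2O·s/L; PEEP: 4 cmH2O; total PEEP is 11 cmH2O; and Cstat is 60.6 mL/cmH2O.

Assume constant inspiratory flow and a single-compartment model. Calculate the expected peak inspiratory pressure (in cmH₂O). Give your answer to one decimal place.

Flow: 58 L/min ÷ 60 = 0.9667 L/s.
Total PEEP = 11 cmH2O (set 4 + intrinsic 7); this is the baseline alveolar pressure.
Equation of motion (constant flow): PIP = Vt/C + R·V̇ + PEEP.
PIP = 545/60.6 + 25.9×0.9667 + 11 = 8.993 + 25.038 + 11 = 45.031 cmH2O.

45.0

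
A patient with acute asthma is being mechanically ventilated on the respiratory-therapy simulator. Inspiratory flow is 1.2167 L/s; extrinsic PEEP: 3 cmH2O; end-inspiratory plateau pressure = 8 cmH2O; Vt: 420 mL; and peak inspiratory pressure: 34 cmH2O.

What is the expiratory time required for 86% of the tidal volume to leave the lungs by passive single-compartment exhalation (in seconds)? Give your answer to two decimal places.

R = (PIP − Pplat)/V̇ = (34 − 8) / 1.2167 = 26.0/1.2167 = 21.369 cmH2O·s/L.
C = Vt/(Pplat − PEEP) = 420.0 / (8 − 3) = 420.0/5.0 = 84.0 mL/cmH2O.
τ = R × C = 21.369 × 0.084 L/cmH2O = 1.795 s.
t = −τ·ln(1 − 0.86) = −1.795·ln(0.14) = 3.529 s.

3.53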